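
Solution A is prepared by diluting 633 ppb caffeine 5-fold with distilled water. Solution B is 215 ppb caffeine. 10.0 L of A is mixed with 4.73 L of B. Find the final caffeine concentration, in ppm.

0.155 ppm

C_A = 633 ppb / 5 = 127 ppb.
C_mix = (C_A·V_A + C_B·V_B)/(V_A + V_B) = (127×10.0 + 215×4.73) / 14.73 = 155 ppb = 0.155 ppm.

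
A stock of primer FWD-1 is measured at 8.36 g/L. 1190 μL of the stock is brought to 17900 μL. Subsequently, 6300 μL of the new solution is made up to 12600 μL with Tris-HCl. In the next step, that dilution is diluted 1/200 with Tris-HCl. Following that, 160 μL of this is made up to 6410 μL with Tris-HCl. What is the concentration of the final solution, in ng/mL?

Overall dilution factor = 15.04 × 2 × 200 × 40.06 = 2.41 × 10⁵.
8.36 g/L / 2.41 × 10⁵ = 3.47 × 10⁻⁵ g/L = 34.7 ng/mL.

34.7 ng/mL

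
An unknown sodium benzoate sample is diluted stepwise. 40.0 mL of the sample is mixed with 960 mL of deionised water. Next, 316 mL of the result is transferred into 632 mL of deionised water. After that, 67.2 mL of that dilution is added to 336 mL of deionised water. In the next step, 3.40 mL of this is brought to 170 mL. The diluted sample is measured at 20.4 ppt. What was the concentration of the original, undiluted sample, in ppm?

Overall dilution factor = 25 × 3 × 6 × 50 = 2.25 × 10⁴.
Original = 20.4 ppt × 2.25 × 10⁴ = 4.59 × 10⁵ ppt = 0.459 ppm.

0.459 ppm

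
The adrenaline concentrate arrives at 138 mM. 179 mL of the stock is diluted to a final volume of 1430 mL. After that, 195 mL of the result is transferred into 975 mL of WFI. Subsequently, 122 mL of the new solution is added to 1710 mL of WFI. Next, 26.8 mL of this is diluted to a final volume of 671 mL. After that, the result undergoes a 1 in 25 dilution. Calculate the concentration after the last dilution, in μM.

Overall dilution factor = 7.989 × 6 × 15.02 × 25.04 × 25 = 4.51 × 10⁵.
138 mM / 4.51 × 10⁵ = 3.06 × 10⁻⁴ mM = 0.306 μM.

0.306 μM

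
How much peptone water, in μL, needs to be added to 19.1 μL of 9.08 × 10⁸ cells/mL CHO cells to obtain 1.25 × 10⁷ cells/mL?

1370 μL

V₂ = C₁V₁/C₂ = 9.08 × 10⁸ × 19.1 / 1.25 × 10⁷ = 1387 μL.
Diluent to add = V₂ − V₁ = 1387 − 19.1 = 1370 μL.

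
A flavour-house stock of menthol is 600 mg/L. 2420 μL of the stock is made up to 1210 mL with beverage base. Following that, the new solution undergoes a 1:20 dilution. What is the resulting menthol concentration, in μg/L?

60.0 μg/L

Overall dilution factor = 500 × 20 = 1.00 × 10⁴.
600 mg/L / 1.00 × 10⁴ = 0.0600 mg/L = 60.0 μg/L.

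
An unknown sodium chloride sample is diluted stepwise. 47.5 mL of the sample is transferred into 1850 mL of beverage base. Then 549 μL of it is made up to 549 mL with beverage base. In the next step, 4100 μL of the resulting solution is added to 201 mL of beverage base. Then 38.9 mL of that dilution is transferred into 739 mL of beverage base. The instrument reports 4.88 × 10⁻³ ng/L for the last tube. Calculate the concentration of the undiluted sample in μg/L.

Overall dilution factor = 39.95 × 1000 × 50.02 × 20.00 = 4.00 × 10⁷.
Original = 4.88 × 10⁻³ ng/L × 4.00 × 10⁷ = 1.95 × 10⁵ ng/L = 195 μg/L.

195 μg/L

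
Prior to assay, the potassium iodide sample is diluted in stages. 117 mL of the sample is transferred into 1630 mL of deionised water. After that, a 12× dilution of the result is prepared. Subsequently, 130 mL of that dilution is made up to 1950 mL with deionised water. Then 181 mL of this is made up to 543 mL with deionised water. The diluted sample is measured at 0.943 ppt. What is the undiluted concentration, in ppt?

Overall dilution factor = 14.93 × 12 × 15 × 3 = 8063.
Original = 0.943 ppt × 8063 = 7603 ppt.

7600 ppt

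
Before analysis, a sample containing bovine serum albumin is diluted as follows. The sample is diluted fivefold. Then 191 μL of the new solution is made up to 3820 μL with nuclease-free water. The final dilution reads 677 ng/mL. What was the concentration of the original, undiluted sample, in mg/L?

67.7 mg/L

Overall dilution factor = 5 × 20 = 100.
Original = 677 ng/mL × 100 = 6.77 × 10⁴ ng/mL = 67.7 mg/L.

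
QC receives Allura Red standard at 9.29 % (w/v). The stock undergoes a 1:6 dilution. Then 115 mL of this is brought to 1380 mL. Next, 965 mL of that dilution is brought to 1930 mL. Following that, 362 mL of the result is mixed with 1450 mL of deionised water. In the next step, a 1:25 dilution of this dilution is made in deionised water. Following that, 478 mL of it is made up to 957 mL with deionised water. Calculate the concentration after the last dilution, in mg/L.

Overall dilution factor = 6 × 12 × 2 × 5.006 × 25 × 2.002 = 3.61 × 10⁴.
9.29 % (w/v) / 3.61 × 10⁴ = 2.58 × 10⁻⁴ % (w/v) = 2.58 mg/L.

2.58 mg/L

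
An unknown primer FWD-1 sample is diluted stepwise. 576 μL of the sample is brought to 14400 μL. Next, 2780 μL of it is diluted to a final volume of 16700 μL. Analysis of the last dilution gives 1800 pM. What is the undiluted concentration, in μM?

Overall dilution factor = 25 × 6.007 = 150.
Original = 1800 pM × 150 = 2.70 × 10⁵ pM = 0.270 μM.

0.270 μM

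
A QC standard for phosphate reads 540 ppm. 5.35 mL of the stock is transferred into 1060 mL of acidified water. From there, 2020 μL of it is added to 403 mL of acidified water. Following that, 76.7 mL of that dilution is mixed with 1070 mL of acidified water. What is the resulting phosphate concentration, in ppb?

0.905 ppb

Overall dilution factor = 199.1 × 200.5 × 14.95 = 5.97 × 10⁵.
540 ppm / 5.97 × 10⁵ = 9.05 × 10⁻⁴ ppm = 0.905 ppb.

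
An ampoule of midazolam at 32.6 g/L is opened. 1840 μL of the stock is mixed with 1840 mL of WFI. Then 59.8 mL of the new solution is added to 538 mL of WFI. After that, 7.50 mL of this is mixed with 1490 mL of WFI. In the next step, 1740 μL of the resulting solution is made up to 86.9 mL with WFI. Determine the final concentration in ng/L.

327 ng/L

Overall dilution factor = 1001 × 9.997 × 199.7 × 49.94 = 9.98 × 10⁷.
32.6 g/L / 9.98 × 10⁷ = 3.27 × 10⁻⁷ g/L = 327 ng/L.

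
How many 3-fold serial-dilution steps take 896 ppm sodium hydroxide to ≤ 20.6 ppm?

Need 3ⁿ ≥ 43.5, so n ≥ log(43.5)/log(3) = 3.43.
Minimum whole steps: n = 4.

4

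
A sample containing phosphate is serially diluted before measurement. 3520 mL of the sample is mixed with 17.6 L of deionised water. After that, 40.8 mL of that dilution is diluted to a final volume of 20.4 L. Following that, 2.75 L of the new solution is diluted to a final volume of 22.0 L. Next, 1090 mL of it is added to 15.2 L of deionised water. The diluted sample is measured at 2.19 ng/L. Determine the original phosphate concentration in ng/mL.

786 ng/mL

Overall dilution factor = 6 × 500 × 8 × 14.94 = 3.59 × 10⁵.
Original = 2.19 ng/L × 3.59 × 10⁵ = 7.86 × 10⁵ ng/L = 786 ng/mL.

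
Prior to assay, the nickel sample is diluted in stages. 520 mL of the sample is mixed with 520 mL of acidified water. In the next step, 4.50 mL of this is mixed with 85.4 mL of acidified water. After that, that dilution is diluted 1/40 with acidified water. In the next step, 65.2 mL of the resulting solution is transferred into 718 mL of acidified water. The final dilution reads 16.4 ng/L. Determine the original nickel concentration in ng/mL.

315 ng/mL

Overall dilution factor = 2 × 19.98 × 40 × 12.01 = 1.92 × 10⁴.
Original = 16.4 ng/L × 1.92 × 10⁴ = 3.15 × 10⁵ ng/L = 315 ng/mL.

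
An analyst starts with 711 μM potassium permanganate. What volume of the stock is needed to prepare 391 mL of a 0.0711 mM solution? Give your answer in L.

0.0711 mM = 71.1 μM.
V₁ = C₂V₂/C₁ = 71.1 × 391 / 711 = 39.1 mL = 0.0391 L.

0.0391 L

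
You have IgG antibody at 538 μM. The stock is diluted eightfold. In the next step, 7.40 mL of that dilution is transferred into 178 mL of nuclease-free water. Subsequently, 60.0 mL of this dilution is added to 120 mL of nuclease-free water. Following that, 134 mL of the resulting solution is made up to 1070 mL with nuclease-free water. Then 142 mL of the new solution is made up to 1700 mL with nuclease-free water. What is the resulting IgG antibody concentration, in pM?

Overall dilution factor = 8 × 25.05 × 3 × 7.985 × 11.97 = 5.75 × 10⁴.
538 μM / 5.75 × 10⁴ = 9.36 × 10⁻³ μM = 9360 pM.

9360 pM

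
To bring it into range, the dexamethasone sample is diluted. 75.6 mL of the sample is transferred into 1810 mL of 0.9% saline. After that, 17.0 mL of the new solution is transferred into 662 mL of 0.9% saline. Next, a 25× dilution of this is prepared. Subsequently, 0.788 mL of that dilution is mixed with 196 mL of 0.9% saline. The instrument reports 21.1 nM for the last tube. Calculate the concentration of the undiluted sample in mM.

Overall dilution factor = 24.94 × 39.94 × 25 × 249.7 = 6.22 × 10⁶.
Original = 21.1 nM × 6.22 × 10⁶ = 1.31 × 10⁸ nM = 131 mM.

131 mM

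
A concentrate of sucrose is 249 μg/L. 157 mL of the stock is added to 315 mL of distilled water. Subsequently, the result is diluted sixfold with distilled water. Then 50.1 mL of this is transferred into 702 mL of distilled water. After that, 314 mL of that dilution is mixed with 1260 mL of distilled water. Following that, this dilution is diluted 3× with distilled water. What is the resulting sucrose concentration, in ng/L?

Overall dilution factor = 3.006 × 6 × 15.01 × 5.013 × 3 = 4072.
249 μg/L / 4072 = 0.0611 μg/L = 61.1 ng/L.

61.1 ng/L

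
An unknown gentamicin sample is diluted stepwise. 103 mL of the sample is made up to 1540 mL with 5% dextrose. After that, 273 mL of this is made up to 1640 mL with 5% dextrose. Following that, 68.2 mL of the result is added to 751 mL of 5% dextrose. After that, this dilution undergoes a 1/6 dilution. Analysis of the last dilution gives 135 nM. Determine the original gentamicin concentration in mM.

Overall dilution factor = 14.95 × 6.007 × 12.01 × 6 = 6473.
Original = 135 nM × 6473 = 8.74 × 10⁵ nM = 0.874 mM.

0.874 mM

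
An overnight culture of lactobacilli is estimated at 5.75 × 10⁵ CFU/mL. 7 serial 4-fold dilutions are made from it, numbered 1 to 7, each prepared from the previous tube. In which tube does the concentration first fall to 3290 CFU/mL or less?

tube 4

Tube n has concentration 5.75 × 10⁵ CFU/mL / 4ⁿ.
Need 4ⁿ ≥ 5.75 × 10⁵ CFU/mL / 3290 CFU/mL = 175, so n ≥ 3.72.
First such tube: n = 4.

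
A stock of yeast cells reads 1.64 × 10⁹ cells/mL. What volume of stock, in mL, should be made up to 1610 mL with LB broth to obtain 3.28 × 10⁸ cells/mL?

V₁ = C₂V₂/C₁ = 3.28 × 10⁸ × 1610 / 1.64 × 10⁹ = 322 mL.

322 mL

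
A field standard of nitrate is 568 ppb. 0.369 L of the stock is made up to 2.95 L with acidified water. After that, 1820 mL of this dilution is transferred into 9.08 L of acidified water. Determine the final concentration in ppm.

Overall dilution factor = 7.995 × 5.989 = 47.9.
568 ppb / 47.9 = 11.9 ppb = 0.0119 ppm.

0.0119 ppm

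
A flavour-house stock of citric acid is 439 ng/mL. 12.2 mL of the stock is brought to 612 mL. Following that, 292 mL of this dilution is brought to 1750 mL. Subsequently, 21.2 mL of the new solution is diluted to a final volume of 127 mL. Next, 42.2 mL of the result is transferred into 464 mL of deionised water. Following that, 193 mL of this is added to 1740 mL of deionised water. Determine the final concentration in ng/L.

Overall dilution factor = 50.16 × 5.993 × 5.991 × 12.00 × 10.02 = 2.16 × 10⁵.
439 ng/mL / 2.16 × 10⁵ = 2.03 × 10⁻³ ng/mL = 2.03 ng/L.

2.03 ng/L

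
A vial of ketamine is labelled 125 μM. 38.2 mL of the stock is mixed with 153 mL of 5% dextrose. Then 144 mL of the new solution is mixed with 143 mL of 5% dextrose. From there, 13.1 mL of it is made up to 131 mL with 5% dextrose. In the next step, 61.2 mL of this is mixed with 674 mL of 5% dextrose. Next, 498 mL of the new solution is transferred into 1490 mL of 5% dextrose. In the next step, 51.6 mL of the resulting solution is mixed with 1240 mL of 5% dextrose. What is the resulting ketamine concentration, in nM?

1.04 nM

Overall dilution factor = 5.005 × 1.993 × 10 × 12.01 × 3.992 × 25.03 = 1.20 × 10⁵.
125 μM / 1.20 × 10⁵ = 1.04 × 10⁻³ μM = 1.04 nM.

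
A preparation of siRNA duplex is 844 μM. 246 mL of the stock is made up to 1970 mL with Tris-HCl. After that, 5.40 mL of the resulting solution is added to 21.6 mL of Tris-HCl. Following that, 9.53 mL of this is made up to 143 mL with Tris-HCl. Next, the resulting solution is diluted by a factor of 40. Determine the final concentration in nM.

35.1 nM

Overall dilution factor = 8.008 × 5 × 15.01 × 40 = 2.40 × 10⁴.
844 μM / 2.40 × 10⁴ = 0.0351 μM = 35.1 nM.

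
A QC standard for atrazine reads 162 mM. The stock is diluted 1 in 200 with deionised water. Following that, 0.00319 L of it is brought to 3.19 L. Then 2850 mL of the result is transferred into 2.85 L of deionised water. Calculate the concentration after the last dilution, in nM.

405 nM

Overall dilution factor = 200 × 1000 × 2 = 4.00 × 10⁵.
162 mM / 4.00 × 10⁵ = 4.05 × 10⁻⁴ mM = 405 nM.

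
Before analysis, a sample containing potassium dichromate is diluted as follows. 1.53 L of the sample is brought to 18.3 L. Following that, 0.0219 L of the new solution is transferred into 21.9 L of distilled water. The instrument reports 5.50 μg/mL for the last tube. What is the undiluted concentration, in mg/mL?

65.9 mg/mL

Overall dilution factor = 11.96 × 1001 = 1.20 × 10⁴.
Original = 5.50 μg/mL × 1.20 × 10⁴ = 6.59 × 10⁴ μg/mL = 65.9 mg/mL.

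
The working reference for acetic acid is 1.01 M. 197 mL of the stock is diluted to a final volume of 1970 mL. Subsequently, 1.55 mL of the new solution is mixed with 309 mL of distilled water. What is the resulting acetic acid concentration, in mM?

Overall dilution factor = 10 × 200.4 = 2004.
1.01 M / 2004 = 5.04 × 10⁻⁴ M = 0.504 mM.

0.504 mM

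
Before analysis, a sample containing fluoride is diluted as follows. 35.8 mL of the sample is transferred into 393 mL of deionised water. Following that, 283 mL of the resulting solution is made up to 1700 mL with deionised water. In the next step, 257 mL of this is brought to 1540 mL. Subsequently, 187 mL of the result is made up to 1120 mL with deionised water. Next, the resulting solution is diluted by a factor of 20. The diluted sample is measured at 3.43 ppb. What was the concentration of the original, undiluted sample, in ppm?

177 ppm

Overall dilution factor = 11.98 × 6.007 × 5.992 × 5.989 × 20 = 5.16 × 10⁴.
Original = 3.43 ppb × 5.16 × 10⁴ = 1.77 × 10⁵ ppb = 177 ppm.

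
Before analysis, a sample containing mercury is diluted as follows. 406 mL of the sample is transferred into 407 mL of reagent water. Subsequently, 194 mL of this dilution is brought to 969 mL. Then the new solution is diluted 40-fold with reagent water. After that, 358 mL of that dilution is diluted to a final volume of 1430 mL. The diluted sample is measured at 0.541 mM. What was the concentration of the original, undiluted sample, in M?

0.865 M

Overall dilution factor = 2.002 × 4.995 × 40 × 3.994 = 1598.
Original = 0.541 mM × 1598 = 865 mM = 0.865 M.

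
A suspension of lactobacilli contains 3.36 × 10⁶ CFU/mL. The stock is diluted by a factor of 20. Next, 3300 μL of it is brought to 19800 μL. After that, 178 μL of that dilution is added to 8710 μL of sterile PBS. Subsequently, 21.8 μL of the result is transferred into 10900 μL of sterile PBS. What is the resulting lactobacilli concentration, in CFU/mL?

Overall dilution factor = 20 × 6 × 49.93 × 501 = 3.00 × 10⁶.
3.36 × 10⁶ CFU/mL / 3.00 × 10⁶ = 1.12 CFU/mL.

1.12 CFU/mL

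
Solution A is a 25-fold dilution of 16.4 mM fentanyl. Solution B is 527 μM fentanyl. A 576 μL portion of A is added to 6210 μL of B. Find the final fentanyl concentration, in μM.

538 μM

C_A = 16.4 mM / 25 = 0.656 mM.
C_B = 527 μM = 0.527 mM.
C_mix = (C_A·V_A + C_B·V_B)/(V_A + V_B) = (0.656×576 + 0.527×6210) / 6786 = 0.538 mM = 538 μM.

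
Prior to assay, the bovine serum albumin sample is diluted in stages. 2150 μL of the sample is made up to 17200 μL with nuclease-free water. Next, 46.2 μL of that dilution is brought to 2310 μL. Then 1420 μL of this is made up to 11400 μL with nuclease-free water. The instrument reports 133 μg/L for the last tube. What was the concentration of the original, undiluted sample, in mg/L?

427 mg/L

Overall dilution factor = 8 × 50 × 8.028 = 3211.
Original = 133 μg/L × 3211 = 4.27 × 10⁵ μg/L = 427 mg/L.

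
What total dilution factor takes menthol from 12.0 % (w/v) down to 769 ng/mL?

Factor = C₀/C_target = 12.0 % (w/v) / 769 ng/mL = 1.56 × 10⁵.

1.56 × 10⁵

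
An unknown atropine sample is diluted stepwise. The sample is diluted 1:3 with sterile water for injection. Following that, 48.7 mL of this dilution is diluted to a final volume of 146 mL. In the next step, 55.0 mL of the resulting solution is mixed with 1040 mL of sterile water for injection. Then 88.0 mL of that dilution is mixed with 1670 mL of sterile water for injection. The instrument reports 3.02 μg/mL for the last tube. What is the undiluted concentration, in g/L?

10.8 g/L

Overall dilution factor = 3 × 2.998 × 19.91 × 19.98 = 3577.
Original = 3.02 μg/mL × 3577 = 1.08 × 10⁴ μg/mL = 10.8 g/L.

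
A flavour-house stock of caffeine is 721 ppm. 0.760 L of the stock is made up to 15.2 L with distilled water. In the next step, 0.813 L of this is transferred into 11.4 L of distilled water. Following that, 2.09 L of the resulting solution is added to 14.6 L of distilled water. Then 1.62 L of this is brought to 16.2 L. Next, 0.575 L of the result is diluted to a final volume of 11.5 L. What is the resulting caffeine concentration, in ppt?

Overall dilution factor = 20 × 15.02 × 7.986 × 10 × 20 = 4.80 × 10⁵.
721 ppm / 4.80 × 10⁵ = 1.50 × 10⁻³ ppm = 1500 ppt.

1500 ppt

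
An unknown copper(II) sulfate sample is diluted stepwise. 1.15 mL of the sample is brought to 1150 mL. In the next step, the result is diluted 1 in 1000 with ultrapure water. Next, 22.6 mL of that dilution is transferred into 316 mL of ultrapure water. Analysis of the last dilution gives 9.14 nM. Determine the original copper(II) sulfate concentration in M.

Overall dilution factor = 1000 × 1000 × 14.98 = 1.50 × 10⁷.
Original = 9.14 nM × 1.50 × 10⁷ = 1.37 × 10⁸ nM = 0.137 M.

0.137 M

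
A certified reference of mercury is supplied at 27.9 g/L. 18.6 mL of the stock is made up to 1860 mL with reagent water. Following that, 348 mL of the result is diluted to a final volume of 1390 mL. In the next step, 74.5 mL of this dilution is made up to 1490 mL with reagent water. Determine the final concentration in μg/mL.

3.49 μg/mL

Overall dilution factor = 100 × 3.994 × 20 = 7989.
27.9 g/L / 7989 = 3.49 × 10⁻³ g/L = 3.49 μg/mL.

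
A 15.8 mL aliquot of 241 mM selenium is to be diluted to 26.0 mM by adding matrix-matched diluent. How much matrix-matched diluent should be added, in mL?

131 mL

V₂ = C₁V₁/C₂ = 241 × 15.8 / 26.0 = 146 mL.
Diluent to add = V₂ − V₁ = 146 − 15.8 = 131 mL.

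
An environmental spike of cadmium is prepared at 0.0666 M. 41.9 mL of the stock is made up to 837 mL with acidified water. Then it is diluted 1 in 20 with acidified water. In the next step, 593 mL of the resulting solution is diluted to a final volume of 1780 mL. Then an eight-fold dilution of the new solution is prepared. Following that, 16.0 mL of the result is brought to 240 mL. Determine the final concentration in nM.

Overall dilution factor = 19.98 × 20 × 3.002 × 8 × 15 = 1.44 × 10⁵.
0.0666 M / 1.44 × 10⁵ = 4.63 × 10⁻⁷ M = 463 nM.

463 nM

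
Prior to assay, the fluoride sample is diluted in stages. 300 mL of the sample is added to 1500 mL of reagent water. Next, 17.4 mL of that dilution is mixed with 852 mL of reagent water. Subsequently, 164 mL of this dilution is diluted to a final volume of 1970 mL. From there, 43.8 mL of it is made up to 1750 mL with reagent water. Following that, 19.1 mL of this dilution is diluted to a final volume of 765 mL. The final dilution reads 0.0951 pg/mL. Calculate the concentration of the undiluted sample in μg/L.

Overall dilution factor = 6 × 49.97 × 12.01 × 39.95 × 40.05 = 5.76 × 10⁶.
Original = 0.0951 pg/mL × 5.76 × 10⁶ = 5.48 × 10⁵ pg/mL = 548 μg/L.

548 μg/L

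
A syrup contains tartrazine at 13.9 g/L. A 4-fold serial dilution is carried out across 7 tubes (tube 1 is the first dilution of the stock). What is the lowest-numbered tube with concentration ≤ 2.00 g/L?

Tube n has concentration 13.9 g/L / 4ⁿ.
Need 4ⁿ ≥ 13.9 g/L / 2.00 g/L = 6.95, so n ≥ 1.40.
First such tube: n = 2.

tube 2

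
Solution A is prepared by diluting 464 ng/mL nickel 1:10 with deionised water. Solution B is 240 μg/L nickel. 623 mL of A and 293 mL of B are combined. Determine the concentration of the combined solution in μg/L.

108 μg/L

C_A = 464 ng/mL / 10 = 46.4 ng/mL.
C_B = 240 μg/L = 240 ng/mL.
C_mix = (C_A·V_A + C_B·V_B)/(V_A + V_B) = (46.4×623 + 240×293) / 916.0 = 108 ng/mL = 108 μg/L.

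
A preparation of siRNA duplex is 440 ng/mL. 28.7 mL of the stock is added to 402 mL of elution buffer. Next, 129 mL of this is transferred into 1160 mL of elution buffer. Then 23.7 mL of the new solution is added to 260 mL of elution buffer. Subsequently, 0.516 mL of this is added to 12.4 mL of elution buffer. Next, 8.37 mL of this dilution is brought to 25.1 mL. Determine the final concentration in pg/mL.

3.27 pg/mL

Overall dilution factor = 15.01 × 9.992 × 11.97 × 25.03 × 2.999 = 1.35 × 10⁵.
440 ng/mL / 1.35 × 10⁵ = 3.27 × 10⁻³ ng/mL = 3.27 pg/mL.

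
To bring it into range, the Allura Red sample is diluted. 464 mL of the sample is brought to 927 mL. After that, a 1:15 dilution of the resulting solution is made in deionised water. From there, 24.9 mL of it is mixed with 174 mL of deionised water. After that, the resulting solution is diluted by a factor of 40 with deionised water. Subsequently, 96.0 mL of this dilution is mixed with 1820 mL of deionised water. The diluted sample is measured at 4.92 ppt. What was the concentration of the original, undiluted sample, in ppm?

Overall dilution factor = 1.998 × 15 × 7.988 × 40 × 19.96 = 1.91 × 10⁵.
Original = 4.92 ppt × 1.91 × 10⁵ = 9.40 × 10⁵ ppt = 0.940 ppm.

0.940 ppm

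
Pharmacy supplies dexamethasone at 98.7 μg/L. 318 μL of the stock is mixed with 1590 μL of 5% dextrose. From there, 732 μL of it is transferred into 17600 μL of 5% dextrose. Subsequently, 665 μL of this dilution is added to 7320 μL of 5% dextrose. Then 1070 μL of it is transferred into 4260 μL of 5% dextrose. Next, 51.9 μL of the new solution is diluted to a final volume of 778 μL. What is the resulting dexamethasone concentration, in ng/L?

Overall dilution factor = 6 × 25.04 × 12.01 × 4.981 × 14.99 = 1.35 × 10⁵.
98.7 μg/L / 1.35 × 10⁵ = 7.33 × 10⁻⁴ μg/L = 0.733 ng/L.

0.733 ng/L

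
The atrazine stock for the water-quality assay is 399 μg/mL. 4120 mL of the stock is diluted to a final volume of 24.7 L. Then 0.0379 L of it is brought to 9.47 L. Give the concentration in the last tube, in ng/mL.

Overall dilution factor = 5.995 × 249.9 = 1498.
399 μg/mL / 1498 = 0.266 μg/mL = 266 ng/mL.

266 ng/mL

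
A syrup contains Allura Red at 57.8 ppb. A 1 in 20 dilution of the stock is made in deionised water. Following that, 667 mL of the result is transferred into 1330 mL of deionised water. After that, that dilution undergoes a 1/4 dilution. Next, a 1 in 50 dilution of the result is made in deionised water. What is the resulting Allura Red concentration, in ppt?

Overall dilution factor = 20 × 2.994 × 4 × 50 = 1.20 × 10⁴.
57.8 ppb / 1.20 × 10⁴ = 4.83 × 10⁻³ ppb = 4.83 ppt.

4.83 ppt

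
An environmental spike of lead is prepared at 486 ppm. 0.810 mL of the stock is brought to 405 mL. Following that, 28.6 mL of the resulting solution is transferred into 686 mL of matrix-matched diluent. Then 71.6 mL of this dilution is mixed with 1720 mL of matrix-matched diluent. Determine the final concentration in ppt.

1550 ppt

Overall dilution factor = 500 × 24.99 × 25.02 = 3.13 × 10⁵.
486 ppm / 3.13 × 10⁵ = 1.55 × 10⁻³ ppm = 1550 ppt.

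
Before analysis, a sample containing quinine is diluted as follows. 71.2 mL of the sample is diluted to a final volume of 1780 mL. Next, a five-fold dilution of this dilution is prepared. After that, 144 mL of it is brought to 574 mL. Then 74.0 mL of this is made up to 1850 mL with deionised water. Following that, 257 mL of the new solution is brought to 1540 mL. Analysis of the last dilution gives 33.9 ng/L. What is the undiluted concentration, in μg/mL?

2.53 μg/mL

Overall dilution factor = 25 × 5 × 3.986 × 25 × 5.992 = 7.46 × 10⁴.
Original = 33.9 ng/L × 7.46 × 10⁴ = 2.53 × 10⁶ ng/L = 2.53 μg/mL.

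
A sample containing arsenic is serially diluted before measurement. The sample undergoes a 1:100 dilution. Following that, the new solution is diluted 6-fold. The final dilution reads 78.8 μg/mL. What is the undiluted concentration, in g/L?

47.3 g/L

Overall dilution factor = 100 × 6 = 600.
Original = 78.8 μg/mL × 600 = 4.73 × 10⁴ μg/mL = 47.3 g/L.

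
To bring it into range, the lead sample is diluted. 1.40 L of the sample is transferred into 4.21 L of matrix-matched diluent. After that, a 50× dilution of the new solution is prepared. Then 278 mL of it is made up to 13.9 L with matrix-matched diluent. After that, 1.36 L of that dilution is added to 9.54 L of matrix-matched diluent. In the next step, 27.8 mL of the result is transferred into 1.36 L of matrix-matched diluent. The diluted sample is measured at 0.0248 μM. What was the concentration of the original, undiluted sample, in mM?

99.4 mM

Overall dilution factor = 4.007 × 50 × 50 × 8.015 × 49.92 = 4.01 × 10⁶.
Original = 0.0248 μM × 4.01 × 10⁶ = 9.94 × 10⁴ μM = 99.4 mM.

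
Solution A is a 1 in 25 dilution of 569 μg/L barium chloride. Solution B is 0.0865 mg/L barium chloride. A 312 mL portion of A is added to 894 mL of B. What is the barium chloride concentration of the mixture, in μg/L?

C_A = 569 μg/L / 25 = 22.8 μg/L.
C_B = 0.0865 mg/L = 86.5 μg/L.
C_mix = (C_A·V_A + C_B·V_B)/(V_A + V_B) = (22.8×312 + 86.5×894) / 1206 = 70.0 μg/L.

70.0 μg/L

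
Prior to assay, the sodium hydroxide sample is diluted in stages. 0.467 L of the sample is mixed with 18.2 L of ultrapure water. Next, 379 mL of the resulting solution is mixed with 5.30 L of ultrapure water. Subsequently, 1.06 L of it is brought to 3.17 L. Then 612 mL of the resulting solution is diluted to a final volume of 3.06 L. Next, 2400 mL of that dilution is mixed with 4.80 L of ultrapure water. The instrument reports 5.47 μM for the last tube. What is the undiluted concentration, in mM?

Overall dilution factor = 39.97 × 14.98 × 2.991 × 5 × 3 = 2.69 × 10⁴.
Original = 5.47 μM × 2.69 × 10⁴ = 1.47 × 10⁵ μM = 147 mM.

147 mM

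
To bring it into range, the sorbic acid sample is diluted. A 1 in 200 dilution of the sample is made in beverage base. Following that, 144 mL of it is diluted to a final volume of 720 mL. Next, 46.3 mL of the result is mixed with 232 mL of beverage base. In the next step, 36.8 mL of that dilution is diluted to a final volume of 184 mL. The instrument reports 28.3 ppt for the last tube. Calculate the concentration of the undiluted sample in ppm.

0.851 ppm

Overall dilution factor = 200 × 5 × 6.011 × 5 = 3.01 × 10⁴.
Original = 28.3 ppt × 3.01 × 10⁴ = 8.51 × 10⁵ ppt = 0.851 ppm.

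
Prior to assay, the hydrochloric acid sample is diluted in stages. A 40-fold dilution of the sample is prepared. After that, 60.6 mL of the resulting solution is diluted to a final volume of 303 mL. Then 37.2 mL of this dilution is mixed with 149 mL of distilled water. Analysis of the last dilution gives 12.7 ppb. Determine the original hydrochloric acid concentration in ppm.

Overall dilution factor = 40 × 5 × 5.005 = 1001.
Original = 12.7 ppb × 1001 = 1.27 × 10⁴ ppb = 12.7 ppm.

12.7 ppm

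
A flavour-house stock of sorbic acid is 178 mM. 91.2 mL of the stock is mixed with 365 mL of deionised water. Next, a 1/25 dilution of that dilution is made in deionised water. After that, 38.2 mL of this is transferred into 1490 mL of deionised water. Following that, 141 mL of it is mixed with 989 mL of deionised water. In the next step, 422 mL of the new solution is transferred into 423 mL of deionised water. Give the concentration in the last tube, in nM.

2220 nM

Overall dilution factor = 5.002 × 25 × 40.01 × 8.014 × 2.002 = 8.03 × 10⁴.
178 mM / 8.03 × 10⁴ = 2.22 × 10⁻³ mM = 2220 nM.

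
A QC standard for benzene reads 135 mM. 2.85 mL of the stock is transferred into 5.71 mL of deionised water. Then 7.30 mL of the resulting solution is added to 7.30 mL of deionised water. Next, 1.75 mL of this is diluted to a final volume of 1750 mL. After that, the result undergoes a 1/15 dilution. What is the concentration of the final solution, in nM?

Overall dilution factor = 3.004 × 2 × 1000 × 15 = 9.01 × 10⁴.
135 mM / 9.01 × 10⁴ = 1.50 × 10⁻³ mM = 1500 nM.

1500 nM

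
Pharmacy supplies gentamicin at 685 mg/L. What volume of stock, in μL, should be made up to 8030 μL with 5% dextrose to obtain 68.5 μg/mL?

803 μL

68.5 μg/mL = 68.5 mg/L.
V₁ = C₂V₂/C₁ = 68.5 × 8030 / 685 = 803 μL.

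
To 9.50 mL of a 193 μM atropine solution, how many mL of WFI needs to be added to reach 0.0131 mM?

0.0131 mM = 13.1 μM.
V₂ = C₁V₁/C₂ = 193 × 9.50 / 13.1 = 140 mL.
Diluent to add = V₂ − V₁ = 140 − 9.50 = 130 mL.

130 mL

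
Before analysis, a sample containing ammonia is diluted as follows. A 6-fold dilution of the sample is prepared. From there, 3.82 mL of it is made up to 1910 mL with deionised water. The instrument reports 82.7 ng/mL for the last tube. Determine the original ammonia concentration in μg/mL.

Overall dilution factor = 6 × 500 = 3000.
Original = 82.7 ng/mL × 3000 = 2.48 × 10⁵ ng/mL = 248 μg/mL.

248 μg/mL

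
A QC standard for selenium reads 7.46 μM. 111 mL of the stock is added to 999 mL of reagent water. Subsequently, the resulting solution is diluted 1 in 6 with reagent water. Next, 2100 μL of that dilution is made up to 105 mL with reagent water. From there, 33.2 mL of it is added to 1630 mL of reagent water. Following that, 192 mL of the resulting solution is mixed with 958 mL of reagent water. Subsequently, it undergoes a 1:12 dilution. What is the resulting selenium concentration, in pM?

Overall dilution factor = 10 × 6 × 50 × 50.10 × 5.990 × 12 = 1.08 × 10⁷.
7.46 μM / 1.08 × 10⁷ = 6.91 × 10⁻⁷ μM = 0.691 pM.

0.691 pM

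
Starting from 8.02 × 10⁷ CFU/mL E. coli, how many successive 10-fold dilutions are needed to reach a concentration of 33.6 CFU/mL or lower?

Need 10ⁿ ≥ 2.39 × 10⁶, so n ≥ log(2.39 × 10⁶)/log(10) = 6.38.
Minimum whole steps: n = 7.

7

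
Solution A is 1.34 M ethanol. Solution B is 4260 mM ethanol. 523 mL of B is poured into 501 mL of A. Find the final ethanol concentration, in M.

C_B = 4260 mM = 4.26 M.
C_mix = (C_A·V_A + C_B·V_B)/(V_A + V_B) = (1.34×501 + 4.26×523) / 1024 = 2.83 M.

2.83 M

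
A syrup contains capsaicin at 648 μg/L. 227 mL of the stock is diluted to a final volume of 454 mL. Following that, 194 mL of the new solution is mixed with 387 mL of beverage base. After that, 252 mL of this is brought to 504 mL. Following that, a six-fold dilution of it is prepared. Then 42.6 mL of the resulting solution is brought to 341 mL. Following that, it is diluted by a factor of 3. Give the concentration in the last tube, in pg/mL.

Overall dilution factor = 2 × 2.995 × 2 × 6 × 8.005 × 3 = 1726.
648 μg/L / 1726 = 0.375 μg/L = 375 pg/mL.

375 pg/mL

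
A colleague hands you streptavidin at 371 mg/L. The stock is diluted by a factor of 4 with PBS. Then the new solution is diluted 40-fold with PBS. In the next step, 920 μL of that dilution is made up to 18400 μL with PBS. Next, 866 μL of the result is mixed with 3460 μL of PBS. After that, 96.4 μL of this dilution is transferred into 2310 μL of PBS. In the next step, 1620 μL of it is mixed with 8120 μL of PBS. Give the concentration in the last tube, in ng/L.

Overall dilution factor = 4 × 40 × 20 × 4.995 × 24.96 × 6.012 = 2.40 × 10⁶.
371 mg/L / 2.40 × 10⁶ = 1.55 × 10⁻⁴ mg/L = 155 ng/L.

155 ng/L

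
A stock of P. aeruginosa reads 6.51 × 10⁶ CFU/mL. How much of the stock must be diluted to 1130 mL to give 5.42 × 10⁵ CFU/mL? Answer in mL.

V₁ = C₂V₂/C₁ = 5.42 × 10⁵ × 1130 / 6.51 × 10⁶ = 94.1 mL.

94.1 mL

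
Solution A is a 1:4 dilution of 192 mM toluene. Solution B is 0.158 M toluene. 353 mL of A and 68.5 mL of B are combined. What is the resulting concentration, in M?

C_A = 192 mM / 4 = 48.0 mM.
C_B = 0.158 M = 158 mM.
C_mix = (C_A·V_A + C_B·V_B)/(V_A + V_B) = (48.0×353 + 158×68.5) / 421.5 = 65.9 mM = 0.0659 M.

0.0659 M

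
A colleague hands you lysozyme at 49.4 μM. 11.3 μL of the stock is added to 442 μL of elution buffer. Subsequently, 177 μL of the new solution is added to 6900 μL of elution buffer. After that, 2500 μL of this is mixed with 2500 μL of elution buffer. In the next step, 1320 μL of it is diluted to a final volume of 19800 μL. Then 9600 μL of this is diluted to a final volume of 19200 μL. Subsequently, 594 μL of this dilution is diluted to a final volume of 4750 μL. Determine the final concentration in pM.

Overall dilution factor = 40.12 × 39.98 × 2 × 15 × 2 × 7.997 = 7.70 × 10⁵.
49.4 μM / 7.70 × 10⁵ = 6.42 × 10⁻⁵ μM = 64.2 pM.

64.2 pM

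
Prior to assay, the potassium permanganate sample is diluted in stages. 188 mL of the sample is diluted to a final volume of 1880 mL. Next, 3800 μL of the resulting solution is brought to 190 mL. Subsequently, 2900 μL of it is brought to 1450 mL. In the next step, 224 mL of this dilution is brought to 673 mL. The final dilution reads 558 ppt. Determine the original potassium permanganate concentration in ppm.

419 ppm

Overall dilution factor = 10 × 50 × 500 × 3.004 = 7.51 × 10⁵.
Original = 558 ppt × 7.51 × 10⁵ = 4.19 × 10⁸ ppt = 419 ppm.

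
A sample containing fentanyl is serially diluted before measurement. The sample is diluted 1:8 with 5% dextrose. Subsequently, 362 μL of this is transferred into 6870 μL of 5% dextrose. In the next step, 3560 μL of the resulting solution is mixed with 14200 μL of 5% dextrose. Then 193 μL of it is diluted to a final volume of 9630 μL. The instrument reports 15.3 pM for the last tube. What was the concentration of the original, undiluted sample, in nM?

Overall dilution factor = 8 × 19.98 × 4.989 × 49.90 = 3.98 × 10⁴.
Original = 15.3 pM × 3.98 × 10⁴ = 6.09 × 10⁵ pM = 609 nM.

609 nM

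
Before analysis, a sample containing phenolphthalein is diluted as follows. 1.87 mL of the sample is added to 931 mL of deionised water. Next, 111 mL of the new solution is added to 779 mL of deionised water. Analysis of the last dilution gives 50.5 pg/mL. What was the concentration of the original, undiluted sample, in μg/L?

Overall dilution factor = 498.9 × 8.018 = 4000.
Original = 50.5 pg/mL × 4000 = 2.02 × 10⁵ pg/mL = 202 μg/L.

202 μg/L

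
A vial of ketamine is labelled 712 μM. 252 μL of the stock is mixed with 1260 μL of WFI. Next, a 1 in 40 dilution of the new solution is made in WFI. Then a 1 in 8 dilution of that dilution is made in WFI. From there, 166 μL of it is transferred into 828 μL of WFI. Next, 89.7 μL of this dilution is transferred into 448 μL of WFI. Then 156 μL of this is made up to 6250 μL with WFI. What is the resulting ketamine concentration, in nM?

0.258 nM

Overall dilution factor = 6 × 40 × 8 × 5.988 × 5.994 × 40.06 = 2.76 × 10⁶.
712 μM / 2.76 × 10⁶ = 2.58 × 10⁻⁴ μM = 0.258 nM.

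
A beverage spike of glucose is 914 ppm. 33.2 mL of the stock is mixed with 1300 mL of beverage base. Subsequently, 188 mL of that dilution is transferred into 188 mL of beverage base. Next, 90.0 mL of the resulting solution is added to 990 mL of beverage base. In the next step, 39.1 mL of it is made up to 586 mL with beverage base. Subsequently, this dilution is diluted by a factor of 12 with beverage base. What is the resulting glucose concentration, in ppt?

Overall dilution factor = 40.16 × 2 × 12 × 14.99 × 12 = 1.73 × 10⁵.
914 ppm / 1.73 × 10⁵ = 5.27 × 10⁻³ ppm = 5270 ppt.

5270 ppt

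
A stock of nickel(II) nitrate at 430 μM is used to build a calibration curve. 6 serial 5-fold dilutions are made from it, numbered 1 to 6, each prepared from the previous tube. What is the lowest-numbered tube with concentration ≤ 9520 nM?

Tube n has concentration 430 μM / 5ⁿ.
Need 5ⁿ ≥ 430 μM / 9520 nM = 45.2, so n ≥ 2.37.
First such tube: n = 3.

tube 3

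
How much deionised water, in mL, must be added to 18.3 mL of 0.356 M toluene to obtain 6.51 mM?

982 mL

6.51 mM = 6.51 × 10⁻³ M.
V₂ = C₁V₁/C₂ = 0.356 × 18.3 / 6.51 × 10⁻³ = 1001 mL.
Diluent to add = V₂ − V₁ = 1001 − 18.3 = 982 mL.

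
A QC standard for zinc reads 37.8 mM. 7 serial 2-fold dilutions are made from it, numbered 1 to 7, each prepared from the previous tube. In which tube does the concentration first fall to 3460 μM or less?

tube 4

Tube n has concentration 37.8 mM / 2ⁿ.
Need 2ⁿ ≥ 37.8 mM / 3460 μM = 10.9, so n ≥ 3.45.
First such tube: n = 4.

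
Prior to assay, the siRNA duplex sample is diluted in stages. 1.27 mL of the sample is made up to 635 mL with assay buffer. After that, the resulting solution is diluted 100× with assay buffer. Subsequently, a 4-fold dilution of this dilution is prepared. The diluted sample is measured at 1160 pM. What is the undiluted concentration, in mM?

Overall dilution factor = 500 × 100 × 4 = 2.00 × 10⁵.
Original = 1160 pM × 2.00 × 10⁵ = 2.32 × 10⁸ pM = 0.232 mM.

0.232 mM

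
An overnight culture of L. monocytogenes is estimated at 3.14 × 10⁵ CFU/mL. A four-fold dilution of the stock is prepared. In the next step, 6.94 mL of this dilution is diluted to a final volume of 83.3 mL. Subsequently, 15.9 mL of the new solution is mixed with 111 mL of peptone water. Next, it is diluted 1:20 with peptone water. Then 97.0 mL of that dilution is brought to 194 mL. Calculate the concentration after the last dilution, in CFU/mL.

Overall dilution factor = 4 × 12.00 × 7.981 × 20 × 2 = 1.53 × 10⁴.
3.14 × 10⁵ CFU/mL / 1.53 × 10⁴ = 20.5 CFU/mL.

20.5 CFU/mL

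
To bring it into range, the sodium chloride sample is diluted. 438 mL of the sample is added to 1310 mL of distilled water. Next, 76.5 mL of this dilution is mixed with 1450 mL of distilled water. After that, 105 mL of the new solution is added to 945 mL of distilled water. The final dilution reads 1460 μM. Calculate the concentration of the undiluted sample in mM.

1160 mM

Overall dilution factor = 3.991 × 19.95 × 10 = 796.
Original = 1460 μM × 796 = 1.16 × 10⁶ μM = 1160 mM.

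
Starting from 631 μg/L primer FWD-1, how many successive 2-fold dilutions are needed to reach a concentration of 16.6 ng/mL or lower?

Need 2ⁿ ≥ 38.0, so n ≥ log(38.0)/log(2) = 5.25.
Minimum whole steps: n = 6.

6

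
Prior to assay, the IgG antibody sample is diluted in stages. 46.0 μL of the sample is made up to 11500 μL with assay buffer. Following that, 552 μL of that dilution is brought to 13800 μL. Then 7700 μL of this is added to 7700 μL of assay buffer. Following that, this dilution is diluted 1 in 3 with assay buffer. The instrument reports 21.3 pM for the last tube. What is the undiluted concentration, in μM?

0.799 μM

Overall dilution factor = 250 × 25 × 2 × 3 = 3.75 × 10⁴.
Original = 21.3 pM × 3.75 × 10⁴ = 7.99 × 10⁵ pM = 0.799 μM.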